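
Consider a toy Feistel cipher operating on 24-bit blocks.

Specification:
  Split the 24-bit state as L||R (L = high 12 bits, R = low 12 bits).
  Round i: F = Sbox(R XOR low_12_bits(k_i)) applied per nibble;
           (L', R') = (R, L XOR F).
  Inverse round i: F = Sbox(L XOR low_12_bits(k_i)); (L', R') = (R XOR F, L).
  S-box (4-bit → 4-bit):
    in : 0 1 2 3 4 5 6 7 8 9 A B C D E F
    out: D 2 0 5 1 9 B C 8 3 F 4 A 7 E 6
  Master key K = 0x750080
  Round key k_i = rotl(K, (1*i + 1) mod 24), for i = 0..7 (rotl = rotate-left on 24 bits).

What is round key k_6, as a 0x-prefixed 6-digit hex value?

0x80403A

K = 0x750080
k_0 = rotl(K, (1*0+1) mod 24) = rotl(K, 1) = 0xEA0100
k_1 = rotl(K, (1*1+1) mod 24) = rotl(K, 2) = 0xD40201
k_2 = rotl(K, (1*2+1) mod 24) = rotl(K, 3) = 0xA80403
k_3 = rotl(K, (1*3+1) mod 24) = rotl(K, 4) = 0x500807
k_4 = rotl(K, (1*4+1) mod 24) = rotl(K, 5) = 0xA0100E
k_5 = rotl(K, (1*5+1) mod 24) = rotl(K, 6) = 0x40201D
k_6 = rotl(K, (1*6+1) mod 24) = rotl(K, 7) = 0x80403A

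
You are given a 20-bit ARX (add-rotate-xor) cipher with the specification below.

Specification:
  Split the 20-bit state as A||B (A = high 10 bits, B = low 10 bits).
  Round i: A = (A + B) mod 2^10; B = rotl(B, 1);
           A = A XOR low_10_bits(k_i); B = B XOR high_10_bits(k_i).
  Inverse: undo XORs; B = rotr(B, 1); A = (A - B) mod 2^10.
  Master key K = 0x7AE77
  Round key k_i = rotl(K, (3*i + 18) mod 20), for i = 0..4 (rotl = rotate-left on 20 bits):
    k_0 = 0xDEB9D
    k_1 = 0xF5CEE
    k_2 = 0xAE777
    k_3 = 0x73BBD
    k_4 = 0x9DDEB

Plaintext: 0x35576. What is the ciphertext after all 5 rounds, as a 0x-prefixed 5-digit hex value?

s_0 = plaintext = 0x35576
s_1 = Round(s_0, k_0) = 0x75996
s_2 = Round(s_1, k_1) = 0xE08FB
s_3 = Round(s_2, k_2) = 0xC2B4F
s_4 = Round(s_3, k_3) = 0x79351
s_5 = Round(s_4, k_4) = 0x378D4

0x378D4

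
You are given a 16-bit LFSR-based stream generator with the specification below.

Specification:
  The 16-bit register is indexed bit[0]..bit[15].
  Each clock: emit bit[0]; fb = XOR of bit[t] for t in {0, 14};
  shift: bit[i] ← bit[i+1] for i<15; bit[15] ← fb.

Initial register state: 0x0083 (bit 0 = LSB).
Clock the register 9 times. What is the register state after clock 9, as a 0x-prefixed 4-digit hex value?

reg_0 = 0x0083
clock 1: out=1, reg = 0x8041
clock 2: out=1, reg = 0xC020
clock 3: out=0, reg = 0xE010
clock 4: out=0, reg = 0xF008
clock 5: out=0, reg = 0xF804
clock 6: out=0, reg = 0xFC02
clock 7: out=0, reg = 0xFE01
clock 8: out=1, reg = 0x7F00
clock 9: out=0, reg = 0xBF80

0xBF80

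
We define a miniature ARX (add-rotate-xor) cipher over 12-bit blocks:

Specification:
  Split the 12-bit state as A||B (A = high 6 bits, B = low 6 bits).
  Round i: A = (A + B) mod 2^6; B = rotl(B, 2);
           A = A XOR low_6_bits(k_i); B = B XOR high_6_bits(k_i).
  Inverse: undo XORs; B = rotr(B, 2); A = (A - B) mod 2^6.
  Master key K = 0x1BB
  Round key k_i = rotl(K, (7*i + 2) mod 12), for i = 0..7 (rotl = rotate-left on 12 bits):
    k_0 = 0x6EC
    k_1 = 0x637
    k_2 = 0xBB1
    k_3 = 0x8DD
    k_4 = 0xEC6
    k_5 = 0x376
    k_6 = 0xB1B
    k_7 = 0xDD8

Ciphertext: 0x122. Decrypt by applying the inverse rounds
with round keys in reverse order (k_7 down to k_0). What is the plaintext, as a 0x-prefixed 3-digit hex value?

s_0 = ciphertext = 0x122
s_1 = InvRound(s_0, k_7) = 0x1D5
s_2 = InvRound(s_1, k_6) = 0xF9E
s_3 = InvRound(s_2, k_5) = 0x534
s_4 = InvRound(s_3, k_4) = 0x7F3
s_5 = InvRound(s_4, k_3) = 0xF84
s_6 = InvRound(s_5, k_2) = 0x96A
s_7 = InvRound(s_6, k_1) = 0x9AC
s_8 = InvRound(s_7, k_0) = 0x37D

0x37D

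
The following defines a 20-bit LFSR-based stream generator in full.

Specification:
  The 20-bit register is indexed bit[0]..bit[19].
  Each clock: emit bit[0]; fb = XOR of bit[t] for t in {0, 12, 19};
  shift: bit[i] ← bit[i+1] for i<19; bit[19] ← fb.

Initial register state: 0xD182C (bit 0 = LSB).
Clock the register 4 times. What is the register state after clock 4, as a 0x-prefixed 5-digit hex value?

reg_0 = 0xD182C
clock 1: out=0, reg = 0x68C16
clock 2: out=0, reg = 0x3460B
clock 3: out=1, reg = 0x9A305
clock 4: out=1, reg = 0x4D182

0x4D182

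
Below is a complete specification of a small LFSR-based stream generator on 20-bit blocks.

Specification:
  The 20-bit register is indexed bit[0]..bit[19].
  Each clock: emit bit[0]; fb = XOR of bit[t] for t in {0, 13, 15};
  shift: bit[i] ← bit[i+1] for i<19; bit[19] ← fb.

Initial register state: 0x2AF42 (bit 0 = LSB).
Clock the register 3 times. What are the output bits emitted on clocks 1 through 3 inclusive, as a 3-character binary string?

reg_0 = 0x2AF42
clock 1: out=0, reg = 0x157A1
clock 2: out=1, reg = 0x8ABD0
clock 3: out=0, reg = 0x455E8

010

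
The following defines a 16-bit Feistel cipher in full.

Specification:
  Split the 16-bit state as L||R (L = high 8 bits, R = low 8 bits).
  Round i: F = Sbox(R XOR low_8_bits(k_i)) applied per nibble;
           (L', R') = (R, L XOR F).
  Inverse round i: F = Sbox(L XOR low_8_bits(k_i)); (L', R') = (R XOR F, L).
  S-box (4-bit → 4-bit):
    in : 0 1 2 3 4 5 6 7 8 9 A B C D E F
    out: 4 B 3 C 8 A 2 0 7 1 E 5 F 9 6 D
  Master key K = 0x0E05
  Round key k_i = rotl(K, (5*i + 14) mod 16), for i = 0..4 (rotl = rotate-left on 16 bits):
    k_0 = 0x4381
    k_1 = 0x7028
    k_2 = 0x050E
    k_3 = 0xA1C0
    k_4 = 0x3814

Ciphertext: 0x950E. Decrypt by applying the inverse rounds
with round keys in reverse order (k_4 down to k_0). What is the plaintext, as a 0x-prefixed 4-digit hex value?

0x612D

s_0 = ciphertext = 0x950E
s_1 = InvRound(s_0, k_4) = 0x7595
s_2 = InvRound(s_1, k_3) = 0xCF75
s_3 = InvRound(s_2, k_2) = 0x8ECF
s_4 = InvRound(s_3, k_1) = 0x2D8E
s_5 = InvRound(s_4, k_0) = 0x612D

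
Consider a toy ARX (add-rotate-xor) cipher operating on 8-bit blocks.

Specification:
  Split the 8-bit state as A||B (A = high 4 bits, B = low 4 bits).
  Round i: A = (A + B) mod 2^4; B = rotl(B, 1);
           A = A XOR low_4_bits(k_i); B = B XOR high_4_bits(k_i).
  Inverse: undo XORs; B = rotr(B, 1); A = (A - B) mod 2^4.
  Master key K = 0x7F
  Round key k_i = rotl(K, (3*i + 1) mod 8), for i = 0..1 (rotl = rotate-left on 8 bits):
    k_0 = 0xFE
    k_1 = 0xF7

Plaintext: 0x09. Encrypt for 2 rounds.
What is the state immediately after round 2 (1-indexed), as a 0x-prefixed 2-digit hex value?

0x46

s_0 = plaintext = 0x09
s_1 = Round(s_0, k_0) = 0x7C
s_2 = Round(s_1, k_1) = 0x46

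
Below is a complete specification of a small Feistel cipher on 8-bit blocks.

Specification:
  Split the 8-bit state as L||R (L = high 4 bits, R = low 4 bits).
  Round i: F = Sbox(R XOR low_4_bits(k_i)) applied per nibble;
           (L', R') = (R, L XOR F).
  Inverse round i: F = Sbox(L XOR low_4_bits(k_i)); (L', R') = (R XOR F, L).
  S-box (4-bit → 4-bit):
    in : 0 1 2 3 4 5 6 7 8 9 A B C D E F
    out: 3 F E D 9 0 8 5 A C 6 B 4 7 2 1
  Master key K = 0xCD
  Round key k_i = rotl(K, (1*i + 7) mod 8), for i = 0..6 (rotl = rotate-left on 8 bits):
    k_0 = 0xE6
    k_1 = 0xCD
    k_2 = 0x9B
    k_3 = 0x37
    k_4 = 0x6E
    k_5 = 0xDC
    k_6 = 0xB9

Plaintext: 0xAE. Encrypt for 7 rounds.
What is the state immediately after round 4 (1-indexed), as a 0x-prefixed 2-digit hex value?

0xE5

s_0 = plaintext = 0xAE
s_1 = Round(s_0, k_0) = 0xE0
s_2 = Round(s_1, k_1) = 0x09
s_3 = Round(s_2, k_2) = 0x9E
s_4 = Round(s_3, k_3) = 0xE5
s_5 = Round(s_4, k_4) = 0x55
s_6 = Round(s_5, k_5) = 0x59
s_7 = Round(s_6, k_6) = 0x96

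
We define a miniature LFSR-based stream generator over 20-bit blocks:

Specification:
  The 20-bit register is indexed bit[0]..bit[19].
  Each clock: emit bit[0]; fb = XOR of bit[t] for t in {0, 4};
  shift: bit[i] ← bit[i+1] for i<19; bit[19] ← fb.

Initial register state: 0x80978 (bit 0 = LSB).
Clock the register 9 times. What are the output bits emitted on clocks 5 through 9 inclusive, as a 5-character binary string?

reg_0 = 0x80978
clock 1: out=0, reg = 0xC04BC
clock 2: out=0, reg = 0xE025E
clock 3: out=0, reg = 0xF012F
clock 4: out=1, reg = 0xF8097
clock 5: out=1, reg = 0x7C04B
clock 6: out=1, reg = 0xBE025
clock 7: out=1, reg = 0xDF012
clock 8: out=0, reg = 0xEF809
clock 9: out=1, reg = 0xF7C04

11101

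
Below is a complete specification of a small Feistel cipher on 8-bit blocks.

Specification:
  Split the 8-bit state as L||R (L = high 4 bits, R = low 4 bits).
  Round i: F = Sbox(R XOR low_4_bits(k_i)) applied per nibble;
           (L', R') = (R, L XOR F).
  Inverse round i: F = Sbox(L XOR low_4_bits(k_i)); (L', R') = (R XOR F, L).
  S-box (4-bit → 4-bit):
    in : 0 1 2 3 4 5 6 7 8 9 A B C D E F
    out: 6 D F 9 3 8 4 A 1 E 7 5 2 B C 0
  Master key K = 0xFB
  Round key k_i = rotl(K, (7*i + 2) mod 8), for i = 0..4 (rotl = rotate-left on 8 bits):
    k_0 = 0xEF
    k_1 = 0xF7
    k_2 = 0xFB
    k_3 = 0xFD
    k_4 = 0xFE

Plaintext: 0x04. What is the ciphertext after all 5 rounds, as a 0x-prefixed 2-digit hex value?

0x7D

s_0 = plaintext = 0x04
s_1 = Round(s_0, k_0) = 0x45
s_2 = Round(s_1, k_1) = 0x5B
s_3 = Round(s_2, k_2) = 0xB3
s_4 = Round(s_3, k_3) = 0x37
s_5 = Round(s_4, k_4) = 0x7D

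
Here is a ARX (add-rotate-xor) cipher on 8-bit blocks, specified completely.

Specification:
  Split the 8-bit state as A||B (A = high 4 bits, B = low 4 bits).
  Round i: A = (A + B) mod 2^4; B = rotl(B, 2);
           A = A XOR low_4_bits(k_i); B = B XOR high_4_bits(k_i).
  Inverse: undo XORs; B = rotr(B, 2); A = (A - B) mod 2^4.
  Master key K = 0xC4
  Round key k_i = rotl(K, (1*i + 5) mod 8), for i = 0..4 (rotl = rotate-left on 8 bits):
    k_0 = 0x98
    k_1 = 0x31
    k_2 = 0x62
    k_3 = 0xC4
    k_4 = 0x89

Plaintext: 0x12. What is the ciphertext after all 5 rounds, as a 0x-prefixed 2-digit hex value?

0xE0

s_0 = plaintext = 0x12
s_1 = Round(s_0, k_0) = 0xB1
s_2 = Round(s_1, k_1) = 0xD7
s_3 = Round(s_2, k_2) = 0x6B
s_4 = Round(s_3, k_3) = 0x52
s_5 = Round(s_4, k_4) = 0xE0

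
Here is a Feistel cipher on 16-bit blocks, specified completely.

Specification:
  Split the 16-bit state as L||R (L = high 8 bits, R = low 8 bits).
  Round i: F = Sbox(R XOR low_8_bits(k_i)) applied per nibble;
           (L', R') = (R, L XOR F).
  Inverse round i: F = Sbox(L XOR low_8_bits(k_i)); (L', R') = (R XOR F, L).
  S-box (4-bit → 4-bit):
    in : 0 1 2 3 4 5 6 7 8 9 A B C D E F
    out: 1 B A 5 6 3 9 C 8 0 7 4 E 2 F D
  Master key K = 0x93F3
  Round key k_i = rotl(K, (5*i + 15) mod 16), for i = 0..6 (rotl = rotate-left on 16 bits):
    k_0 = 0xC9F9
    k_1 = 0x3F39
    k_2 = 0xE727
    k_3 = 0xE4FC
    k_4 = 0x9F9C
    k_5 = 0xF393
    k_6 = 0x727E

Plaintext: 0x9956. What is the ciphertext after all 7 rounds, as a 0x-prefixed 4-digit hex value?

0x75A2

s_0 = plaintext = 0x9956
s_1 = Round(s_0, k_0) = 0x56E4
s_2 = Round(s_1, k_1) = 0xE474
s_3 = Round(s_2, k_2) = 0x74D1
s_4 = Round(s_3, k_3) = 0xD1D6
s_5 = Round(s_4, k_4) = 0xD6B6
s_6 = Round(s_5, k_5) = 0xB675
s_7 = Round(s_6, k_6) = 0x75A2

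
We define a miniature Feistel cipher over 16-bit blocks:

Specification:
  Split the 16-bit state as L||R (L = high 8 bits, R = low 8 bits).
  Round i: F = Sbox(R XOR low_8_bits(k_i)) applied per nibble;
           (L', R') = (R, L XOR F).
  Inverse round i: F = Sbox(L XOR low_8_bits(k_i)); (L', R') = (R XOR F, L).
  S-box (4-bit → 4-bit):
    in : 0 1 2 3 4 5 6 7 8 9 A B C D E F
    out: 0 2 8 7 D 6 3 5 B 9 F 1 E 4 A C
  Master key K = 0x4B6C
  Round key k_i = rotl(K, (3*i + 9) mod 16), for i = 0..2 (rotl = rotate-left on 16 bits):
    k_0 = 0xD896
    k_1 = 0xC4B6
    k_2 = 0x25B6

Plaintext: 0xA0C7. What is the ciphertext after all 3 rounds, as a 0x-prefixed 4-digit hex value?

0x9A4C

s_0 = plaintext = 0xA0C7
s_1 = Round(s_0, k_0) = 0xC7C2
s_2 = Round(s_1, k_1) = 0xC29A
s_3 = Round(s_2, k_2) = 0x9A4C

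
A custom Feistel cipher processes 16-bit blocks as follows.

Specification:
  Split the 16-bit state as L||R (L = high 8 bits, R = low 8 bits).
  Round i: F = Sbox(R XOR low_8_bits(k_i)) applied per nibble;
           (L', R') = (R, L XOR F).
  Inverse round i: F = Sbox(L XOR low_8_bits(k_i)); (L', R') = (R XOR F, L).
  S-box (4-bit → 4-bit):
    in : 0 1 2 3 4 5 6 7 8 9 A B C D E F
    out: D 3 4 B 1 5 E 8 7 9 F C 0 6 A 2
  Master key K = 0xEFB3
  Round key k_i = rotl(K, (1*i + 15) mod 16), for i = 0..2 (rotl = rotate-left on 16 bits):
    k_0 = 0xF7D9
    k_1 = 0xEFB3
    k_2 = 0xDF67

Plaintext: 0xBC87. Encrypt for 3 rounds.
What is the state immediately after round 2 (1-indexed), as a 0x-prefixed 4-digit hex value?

0xE6D2

s_0 = plaintext = 0xBC87
s_1 = Round(s_0, k_0) = 0x87E6
s_2 = Round(s_1, k_1) = 0xE6D2
s_3 = Round(s_2, k_2) = 0xD223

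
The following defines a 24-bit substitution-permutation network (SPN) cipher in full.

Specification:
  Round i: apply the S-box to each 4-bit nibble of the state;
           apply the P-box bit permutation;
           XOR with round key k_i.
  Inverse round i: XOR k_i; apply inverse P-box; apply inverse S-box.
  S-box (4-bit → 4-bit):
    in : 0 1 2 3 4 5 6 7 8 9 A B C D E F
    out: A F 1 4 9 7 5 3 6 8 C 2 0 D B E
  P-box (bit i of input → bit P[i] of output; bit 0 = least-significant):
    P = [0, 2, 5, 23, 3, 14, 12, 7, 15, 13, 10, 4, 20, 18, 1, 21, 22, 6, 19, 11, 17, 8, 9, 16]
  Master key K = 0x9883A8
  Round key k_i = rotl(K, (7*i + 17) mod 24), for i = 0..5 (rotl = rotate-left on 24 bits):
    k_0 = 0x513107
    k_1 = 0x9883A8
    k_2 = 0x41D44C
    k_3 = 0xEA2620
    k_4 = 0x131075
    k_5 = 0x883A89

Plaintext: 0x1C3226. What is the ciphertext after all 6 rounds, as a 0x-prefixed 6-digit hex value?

s_0 = plaintext = 0x1C3226
s_1 = Round(s_0, k_0) = 0x52B22C
s_2 = Round(s_1, k_1) = 0xDE00A0
s_3 = Round(s_2, k_2) = 0xA6EE98
s_4 = Round(s_3, k_3) = 0x978494
s_5 = Round(s_4, k_4) = 0xD690A6
s_6 = Round(s_5, k_5) = 0xE30838

0xE30838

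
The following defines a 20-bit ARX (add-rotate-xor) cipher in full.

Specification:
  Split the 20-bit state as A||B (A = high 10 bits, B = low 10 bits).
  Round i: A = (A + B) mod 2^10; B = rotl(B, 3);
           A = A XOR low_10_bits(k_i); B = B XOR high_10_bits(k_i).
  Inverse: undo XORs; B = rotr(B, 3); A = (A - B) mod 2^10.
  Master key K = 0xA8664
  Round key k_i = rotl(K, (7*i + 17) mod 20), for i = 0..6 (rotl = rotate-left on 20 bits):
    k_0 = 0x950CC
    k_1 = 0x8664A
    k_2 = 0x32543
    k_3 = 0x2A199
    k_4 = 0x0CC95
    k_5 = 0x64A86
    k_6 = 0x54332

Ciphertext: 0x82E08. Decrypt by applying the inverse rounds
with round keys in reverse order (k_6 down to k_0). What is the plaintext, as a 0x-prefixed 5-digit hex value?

s_0 = ciphertext = 0x82E08
s_1 = InvRound(s_0, k_6) = 0x3386B
s_2 = InvRound(s_1, k_5) = 0x624BF
s_3 = InvRound(s_2, k_4) = 0xC2E11
s_4 = InvRound(s_3, k_3) = 0x6ECD7
s_5 = InvRound(s_4, k_2) = 0x7D703
s_6 = InvRound(s_5, k_1) = 0xA7123
s_7 = InvRound(s_6, k_0) = 0x98BEE

0x98BEE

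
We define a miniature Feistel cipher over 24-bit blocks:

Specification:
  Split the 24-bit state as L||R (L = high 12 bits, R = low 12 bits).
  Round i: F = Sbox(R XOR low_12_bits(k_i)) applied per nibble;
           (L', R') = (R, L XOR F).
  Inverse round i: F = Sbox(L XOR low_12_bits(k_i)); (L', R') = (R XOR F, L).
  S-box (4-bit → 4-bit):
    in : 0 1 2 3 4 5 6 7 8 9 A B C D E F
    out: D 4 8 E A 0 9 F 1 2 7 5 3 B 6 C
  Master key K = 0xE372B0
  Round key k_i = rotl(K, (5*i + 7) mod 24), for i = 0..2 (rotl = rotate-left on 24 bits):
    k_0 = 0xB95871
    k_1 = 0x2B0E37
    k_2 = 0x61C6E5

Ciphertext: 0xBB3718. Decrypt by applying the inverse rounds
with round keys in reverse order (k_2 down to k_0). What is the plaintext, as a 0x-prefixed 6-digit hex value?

0x9B433A

s_0 = ciphertext = 0xBB3718
s_1 = InvRound(s_0, k_2) = 0xC11BB3
s_2 = InvRound(s_1, k_1) = 0x33AC11
s_3 = InvRound(s_2, k_0) = 0x9B433A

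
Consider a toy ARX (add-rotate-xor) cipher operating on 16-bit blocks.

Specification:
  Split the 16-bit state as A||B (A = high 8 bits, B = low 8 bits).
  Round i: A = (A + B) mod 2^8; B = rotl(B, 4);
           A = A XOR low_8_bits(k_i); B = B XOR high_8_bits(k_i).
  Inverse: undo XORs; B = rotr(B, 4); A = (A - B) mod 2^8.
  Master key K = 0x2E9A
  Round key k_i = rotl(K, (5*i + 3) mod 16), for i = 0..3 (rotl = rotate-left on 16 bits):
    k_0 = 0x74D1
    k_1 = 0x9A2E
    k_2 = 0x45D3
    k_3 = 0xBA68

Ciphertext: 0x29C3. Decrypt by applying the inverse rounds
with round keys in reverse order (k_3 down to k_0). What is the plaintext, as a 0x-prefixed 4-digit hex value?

0x46F0

s_0 = ciphertext = 0x29C3
s_1 = InvRound(s_0, k_3) = 0xAA97
s_2 = InvRound(s_1, k_2) = 0x4C2D
s_3 = InvRound(s_2, k_1) = 0xE77B
s_4 = InvRound(s_3, k_0) = 0x46F0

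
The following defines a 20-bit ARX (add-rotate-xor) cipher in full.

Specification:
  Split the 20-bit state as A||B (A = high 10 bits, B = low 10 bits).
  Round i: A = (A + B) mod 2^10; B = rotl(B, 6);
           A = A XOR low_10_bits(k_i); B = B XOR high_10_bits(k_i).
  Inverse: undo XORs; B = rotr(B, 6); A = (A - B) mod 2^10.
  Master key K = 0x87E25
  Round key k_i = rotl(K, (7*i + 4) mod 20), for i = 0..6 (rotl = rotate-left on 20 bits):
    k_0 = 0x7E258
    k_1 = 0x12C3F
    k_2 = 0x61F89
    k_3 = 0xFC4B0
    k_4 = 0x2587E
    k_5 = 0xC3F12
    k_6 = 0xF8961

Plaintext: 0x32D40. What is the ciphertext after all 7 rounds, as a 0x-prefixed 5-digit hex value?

s_0 = plaintext = 0x32D40
s_1 = Round(s_0, k_0) = 0x14DEC
s_2 = Round(s_1, k_1) = 0x80355
s_3 = Round(s_2, k_2) = 0xB70F2
s_4 = Round(s_3, k_3) = 0xDFB7E
s_5 = Round(s_4, k_4) = 0xA0B21
s_6 = Round(s_5, k_5) = 0xAC77D
s_7 = Round(s_6, k_6) = 0xD3C95

0xD3C95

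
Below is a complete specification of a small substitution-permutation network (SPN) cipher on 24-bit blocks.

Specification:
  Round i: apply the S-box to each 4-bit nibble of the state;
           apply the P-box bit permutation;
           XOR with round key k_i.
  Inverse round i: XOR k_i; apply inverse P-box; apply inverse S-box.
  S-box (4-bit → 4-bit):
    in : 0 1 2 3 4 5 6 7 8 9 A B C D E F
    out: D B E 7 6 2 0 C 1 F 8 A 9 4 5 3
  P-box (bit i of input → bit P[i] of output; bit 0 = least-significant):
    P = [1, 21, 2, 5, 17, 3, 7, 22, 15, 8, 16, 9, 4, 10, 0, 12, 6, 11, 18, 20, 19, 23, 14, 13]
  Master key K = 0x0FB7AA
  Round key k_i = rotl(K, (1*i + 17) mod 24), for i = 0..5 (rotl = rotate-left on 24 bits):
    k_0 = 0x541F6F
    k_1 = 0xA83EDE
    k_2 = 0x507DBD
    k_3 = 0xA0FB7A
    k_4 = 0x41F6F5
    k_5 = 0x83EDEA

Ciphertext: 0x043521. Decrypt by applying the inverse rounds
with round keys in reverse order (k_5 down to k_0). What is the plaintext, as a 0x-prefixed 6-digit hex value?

0x2B537A

s_0 = ciphertext = 0x043521
s_1 = InvRound(s_0, k_5) = 0x437E38
s_2 = InvRound(s_1, k_4) = 0x6FD83D
s_3 = InvRound(s_2, k_3) = 0x1ED2CE
s_4 = InvRound(s_3, k_2) = 0xC331CC
s_5 = InvRound(s_4, k_1) = 0x85F2CF
s_6 = InvRound(s_5, k_0) = 0x2B537A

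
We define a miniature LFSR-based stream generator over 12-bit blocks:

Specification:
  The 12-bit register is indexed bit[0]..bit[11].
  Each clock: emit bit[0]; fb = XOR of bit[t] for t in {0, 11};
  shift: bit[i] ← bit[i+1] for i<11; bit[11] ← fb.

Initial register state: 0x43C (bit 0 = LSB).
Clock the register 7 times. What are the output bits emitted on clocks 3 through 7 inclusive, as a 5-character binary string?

11110

reg_0 = 0x43C
clock 1: out=0, reg = 0x21E
clock 2: out=0, reg = 0x10F
clock 3: out=1, reg = 0x887
clock 4: out=1, reg = 0x443
clock 5: out=1, reg = 0xA21
clock 6: out=1, reg = 0x510
clock 7: out=0, reg = 0x288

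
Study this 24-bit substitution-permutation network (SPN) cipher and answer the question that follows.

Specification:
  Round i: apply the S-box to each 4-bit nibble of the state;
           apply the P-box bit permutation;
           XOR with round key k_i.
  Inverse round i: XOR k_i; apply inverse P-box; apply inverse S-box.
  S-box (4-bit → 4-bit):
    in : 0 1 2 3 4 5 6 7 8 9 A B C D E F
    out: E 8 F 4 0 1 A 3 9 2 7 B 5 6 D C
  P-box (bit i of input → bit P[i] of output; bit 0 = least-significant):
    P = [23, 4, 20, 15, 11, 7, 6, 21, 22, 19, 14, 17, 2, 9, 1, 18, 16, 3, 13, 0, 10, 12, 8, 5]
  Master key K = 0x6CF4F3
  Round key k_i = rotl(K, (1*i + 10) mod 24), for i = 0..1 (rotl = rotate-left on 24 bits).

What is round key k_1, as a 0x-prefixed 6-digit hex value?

0xA79B67

K = 0x6CF4F3
k_0 = rotl(K, (1*0+10) mod 24) = rotl(K, 10) = 0xD3CDB3
k_1 = rotl(K, (1*1+10) mod 24) = rotl(K, 11) = 0xA79B67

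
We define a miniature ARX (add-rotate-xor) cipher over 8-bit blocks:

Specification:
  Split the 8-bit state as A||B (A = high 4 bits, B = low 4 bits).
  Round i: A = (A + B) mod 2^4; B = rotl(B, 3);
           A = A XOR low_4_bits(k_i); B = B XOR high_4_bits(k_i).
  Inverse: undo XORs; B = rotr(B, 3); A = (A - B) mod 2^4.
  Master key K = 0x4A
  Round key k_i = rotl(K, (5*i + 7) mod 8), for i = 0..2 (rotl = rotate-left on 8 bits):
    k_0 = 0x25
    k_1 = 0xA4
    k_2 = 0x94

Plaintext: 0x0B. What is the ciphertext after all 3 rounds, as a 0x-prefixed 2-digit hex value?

0xA3

s_0 = plaintext = 0x0B
s_1 = Round(s_0, k_0) = 0xEF
s_2 = Round(s_1, k_1) = 0x95
s_3 = Round(s_2, k_2) = 0xA3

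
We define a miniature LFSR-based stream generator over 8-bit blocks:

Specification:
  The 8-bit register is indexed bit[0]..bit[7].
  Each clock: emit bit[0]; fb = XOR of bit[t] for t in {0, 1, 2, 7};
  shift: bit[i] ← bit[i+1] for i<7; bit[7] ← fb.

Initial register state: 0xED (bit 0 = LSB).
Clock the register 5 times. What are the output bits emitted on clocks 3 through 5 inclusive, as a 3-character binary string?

110

reg_0 = 0xED
clock 1: out=1, reg = 0xF6
clock 2: out=0, reg = 0xFB
clock 3: out=1, reg = 0xFD
clock 4: out=1, reg = 0xFE
clock 5: out=0, reg = 0xFF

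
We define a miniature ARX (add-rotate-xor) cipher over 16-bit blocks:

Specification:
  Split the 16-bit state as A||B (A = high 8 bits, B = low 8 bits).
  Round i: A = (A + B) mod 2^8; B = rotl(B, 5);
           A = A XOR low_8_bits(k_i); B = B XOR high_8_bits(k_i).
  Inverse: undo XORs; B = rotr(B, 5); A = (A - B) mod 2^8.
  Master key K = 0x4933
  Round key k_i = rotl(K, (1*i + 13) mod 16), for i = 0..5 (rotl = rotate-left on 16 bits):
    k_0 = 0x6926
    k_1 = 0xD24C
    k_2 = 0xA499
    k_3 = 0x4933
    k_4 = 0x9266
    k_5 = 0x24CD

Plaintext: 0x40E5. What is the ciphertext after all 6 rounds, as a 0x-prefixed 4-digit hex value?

s_0 = plaintext = 0x40E5
s_1 = Round(s_0, k_0) = 0x03D5
s_2 = Round(s_1, k_1) = 0x9468
s_3 = Round(s_2, k_2) = 0x65A9
s_4 = Round(s_3, k_3) = 0x3D7C
s_5 = Round(s_4, k_4) = 0xDF1D
s_6 = Round(s_5, k_5) = 0x3187

0x3187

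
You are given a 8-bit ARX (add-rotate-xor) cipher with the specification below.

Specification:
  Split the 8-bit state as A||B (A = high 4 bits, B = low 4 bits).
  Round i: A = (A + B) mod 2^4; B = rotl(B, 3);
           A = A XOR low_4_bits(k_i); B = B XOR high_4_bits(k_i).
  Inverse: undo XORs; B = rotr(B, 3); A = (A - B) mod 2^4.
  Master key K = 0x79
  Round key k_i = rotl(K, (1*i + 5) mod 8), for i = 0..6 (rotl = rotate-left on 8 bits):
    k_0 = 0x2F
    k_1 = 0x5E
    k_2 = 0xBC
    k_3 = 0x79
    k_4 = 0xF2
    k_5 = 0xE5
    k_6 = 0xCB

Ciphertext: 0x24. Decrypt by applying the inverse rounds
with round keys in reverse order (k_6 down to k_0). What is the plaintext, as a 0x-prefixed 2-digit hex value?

s_0 = ciphertext = 0x24
s_1 = InvRound(s_0, k_6) = 0x81
s_2 = InvRound(s_1, k_5) = 0xEF
s_3 = InvRound(s_2, k_4) = 0xC0
s_4 = InvRound(s_3, k_3) = 0x7E
s_5 = InvRound(s_4, k_2) = 0x1A
s_6 = InvRound(s_5, k_1) = 0x0F
s_7 = InvRound(s_6, k_0) = 0x4B

0x4B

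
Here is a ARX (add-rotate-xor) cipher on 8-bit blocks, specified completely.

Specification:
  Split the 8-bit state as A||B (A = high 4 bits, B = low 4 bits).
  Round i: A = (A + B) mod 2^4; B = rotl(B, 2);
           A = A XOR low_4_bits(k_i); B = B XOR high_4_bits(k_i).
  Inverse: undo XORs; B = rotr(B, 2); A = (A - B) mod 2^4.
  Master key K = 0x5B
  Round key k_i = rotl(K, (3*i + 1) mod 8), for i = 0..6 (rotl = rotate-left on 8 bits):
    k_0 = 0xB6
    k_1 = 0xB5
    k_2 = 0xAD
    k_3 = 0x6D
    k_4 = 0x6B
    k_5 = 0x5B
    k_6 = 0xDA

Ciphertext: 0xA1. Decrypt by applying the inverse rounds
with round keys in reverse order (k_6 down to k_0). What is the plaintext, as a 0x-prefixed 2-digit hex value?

s_0 = ciphertext = 0xA1
s_1 = InvRound(s_0, k_6) = 0xD3
s_2 = InvRound(s_1, k_5) = 0xD9
s_3 = InvRound(s_2, k_4) = 0x7F
s_4 = InvRound(s_3, k_3) = 0x46
s_5 = InvRound(s_4, k_2) = 0x63
s_6 = InvRound(s_5, k_1) = 0x12
s_7 = InvRound(s_6, k_0) = 0x16

0x16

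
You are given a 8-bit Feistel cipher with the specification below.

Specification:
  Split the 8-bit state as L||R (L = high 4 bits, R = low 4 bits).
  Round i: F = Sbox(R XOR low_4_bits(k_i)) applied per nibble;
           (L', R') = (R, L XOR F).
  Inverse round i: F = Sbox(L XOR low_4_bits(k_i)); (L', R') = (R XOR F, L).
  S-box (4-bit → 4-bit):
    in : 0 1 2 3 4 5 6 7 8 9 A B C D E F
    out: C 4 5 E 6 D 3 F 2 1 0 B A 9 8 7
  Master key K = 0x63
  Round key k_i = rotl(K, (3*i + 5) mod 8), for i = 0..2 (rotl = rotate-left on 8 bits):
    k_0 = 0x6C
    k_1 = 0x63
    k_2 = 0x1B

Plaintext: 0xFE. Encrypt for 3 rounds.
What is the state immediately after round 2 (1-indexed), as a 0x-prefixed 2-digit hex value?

s_0 = plaintext = 0xFE
s_1 = Round(s_0, k_0) = 0xEA
s_2 = Round(s_1, k_1) = 0xAF
s_3 = Round(s_2, k_2) = 0xFC

0xAF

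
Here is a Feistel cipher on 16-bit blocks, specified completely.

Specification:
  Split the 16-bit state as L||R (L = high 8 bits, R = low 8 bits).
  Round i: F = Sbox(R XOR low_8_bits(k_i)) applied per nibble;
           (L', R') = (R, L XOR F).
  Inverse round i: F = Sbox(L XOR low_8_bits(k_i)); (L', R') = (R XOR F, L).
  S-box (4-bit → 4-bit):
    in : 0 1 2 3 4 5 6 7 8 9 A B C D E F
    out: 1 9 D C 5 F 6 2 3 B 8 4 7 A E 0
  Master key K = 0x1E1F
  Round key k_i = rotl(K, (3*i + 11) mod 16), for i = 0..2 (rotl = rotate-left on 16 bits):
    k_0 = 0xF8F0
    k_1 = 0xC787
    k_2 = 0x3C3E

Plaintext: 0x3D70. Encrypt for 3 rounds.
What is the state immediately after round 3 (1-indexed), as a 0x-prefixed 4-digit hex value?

s_0 = plaintext = 0x3D70
s_1 = Round(s_0, k_0) = 0x700C
s_2 = Round(s_1, k_1) = 0x0C44
s_3 = Round(s_2, k_2) = 0x4424

0x4424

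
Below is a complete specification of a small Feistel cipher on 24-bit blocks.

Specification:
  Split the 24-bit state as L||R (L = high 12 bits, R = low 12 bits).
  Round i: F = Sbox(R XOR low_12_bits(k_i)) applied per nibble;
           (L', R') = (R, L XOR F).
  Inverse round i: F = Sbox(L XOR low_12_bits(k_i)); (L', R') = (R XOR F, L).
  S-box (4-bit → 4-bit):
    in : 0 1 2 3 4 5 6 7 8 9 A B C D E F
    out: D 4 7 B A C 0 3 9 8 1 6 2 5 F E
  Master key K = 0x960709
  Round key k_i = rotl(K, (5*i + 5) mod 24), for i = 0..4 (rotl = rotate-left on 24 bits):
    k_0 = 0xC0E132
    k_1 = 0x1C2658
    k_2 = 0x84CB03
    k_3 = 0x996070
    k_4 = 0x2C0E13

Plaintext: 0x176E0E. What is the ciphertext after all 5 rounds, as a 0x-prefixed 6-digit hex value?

0x7FD2A5

s_0 = plaintext = 0x176E0E
s_1 = Round(s_0, k_0) = 0xE0EFC4
s_2 = Round(s_1, k_1) = 0xFC468C
s_3 = Round(s_2, k_2) = 0x68CA5A
s_4 = Round(s_3, k_3) = 0xA5A7FD
s_5 = Round(s_4, k_4) = 0x7FD2A5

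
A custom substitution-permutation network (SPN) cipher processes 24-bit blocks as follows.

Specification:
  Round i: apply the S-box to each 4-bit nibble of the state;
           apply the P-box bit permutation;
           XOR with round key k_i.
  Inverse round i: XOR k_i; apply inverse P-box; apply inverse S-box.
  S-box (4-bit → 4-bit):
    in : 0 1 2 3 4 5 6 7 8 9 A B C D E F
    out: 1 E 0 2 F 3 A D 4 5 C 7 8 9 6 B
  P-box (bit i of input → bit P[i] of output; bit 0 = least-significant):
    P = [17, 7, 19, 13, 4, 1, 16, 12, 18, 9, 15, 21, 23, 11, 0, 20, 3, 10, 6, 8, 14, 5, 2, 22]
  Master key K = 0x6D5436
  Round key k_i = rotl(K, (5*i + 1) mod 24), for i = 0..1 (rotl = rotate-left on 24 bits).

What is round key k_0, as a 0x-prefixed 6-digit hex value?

K = 0x6D5436
k_0 = rotl(K, (5*0+1) mod 24) = rotl(K, 1) = 0xDAA86C

0xDAA86C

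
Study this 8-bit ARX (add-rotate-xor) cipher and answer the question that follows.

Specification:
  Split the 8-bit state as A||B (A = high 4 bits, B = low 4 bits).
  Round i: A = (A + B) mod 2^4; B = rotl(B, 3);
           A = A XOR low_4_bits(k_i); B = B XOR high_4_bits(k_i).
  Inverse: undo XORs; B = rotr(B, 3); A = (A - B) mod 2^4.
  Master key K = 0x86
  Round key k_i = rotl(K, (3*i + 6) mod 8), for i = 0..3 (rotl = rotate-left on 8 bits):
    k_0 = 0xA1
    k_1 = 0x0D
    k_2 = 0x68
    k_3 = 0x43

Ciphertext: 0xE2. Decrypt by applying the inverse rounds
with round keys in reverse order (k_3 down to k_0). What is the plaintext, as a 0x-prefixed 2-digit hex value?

0xE0

s_0 = ciphertext = 0xE2
s_1 = InvRound(s_0, k_3) = 0x1C
s_2 = InvRound(s_1, k_2) = 0x45
s_3 = InvRound(s_2, k_1) = 0xFA
s_4 = InvRound(s_3, k_0) = 0xE0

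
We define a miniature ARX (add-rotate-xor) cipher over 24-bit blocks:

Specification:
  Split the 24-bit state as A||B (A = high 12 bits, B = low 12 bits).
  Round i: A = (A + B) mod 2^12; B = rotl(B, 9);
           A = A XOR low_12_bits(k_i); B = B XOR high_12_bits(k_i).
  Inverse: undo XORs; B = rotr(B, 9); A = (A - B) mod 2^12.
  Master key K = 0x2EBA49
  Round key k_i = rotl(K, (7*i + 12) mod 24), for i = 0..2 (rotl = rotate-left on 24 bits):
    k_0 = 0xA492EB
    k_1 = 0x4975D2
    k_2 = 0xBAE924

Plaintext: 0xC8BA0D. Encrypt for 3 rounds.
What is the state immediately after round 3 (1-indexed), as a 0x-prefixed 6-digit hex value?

s_0 = plaintext = 0xC8BA0D
s_1 = Round(s_0, k_0) = 0x473108
s_2 = Round(s_1, k_1) = 0x0A94B6
s_3 = Round(s_2, k_2) = 0xC7B738

0xC7B738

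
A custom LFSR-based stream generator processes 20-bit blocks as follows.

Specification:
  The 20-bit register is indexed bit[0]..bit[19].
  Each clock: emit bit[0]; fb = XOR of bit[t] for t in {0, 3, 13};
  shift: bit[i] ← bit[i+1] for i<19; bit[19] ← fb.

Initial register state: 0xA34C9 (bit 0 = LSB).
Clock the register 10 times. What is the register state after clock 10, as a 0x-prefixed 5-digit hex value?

0xA068D

reg_0 = 0xA34C9
clock 1: out=1, reg = 0xD1A64
clock 2: out=0, reg = 0x68D32
clock 3: out=0, reg = 0x34699
clock 4: out=1, reg = 0x1A34C
clock 5: out=0, reg = 0x0D1A6
clock 6: out=0, reg = 0x068D3
clock 7: out=1, reg = 0x03469
clock 8: out=1, reg = 0x81A34
clock 9: out=0, reg = 0x40D1A
clock 10: out=0, reg = 0xA068D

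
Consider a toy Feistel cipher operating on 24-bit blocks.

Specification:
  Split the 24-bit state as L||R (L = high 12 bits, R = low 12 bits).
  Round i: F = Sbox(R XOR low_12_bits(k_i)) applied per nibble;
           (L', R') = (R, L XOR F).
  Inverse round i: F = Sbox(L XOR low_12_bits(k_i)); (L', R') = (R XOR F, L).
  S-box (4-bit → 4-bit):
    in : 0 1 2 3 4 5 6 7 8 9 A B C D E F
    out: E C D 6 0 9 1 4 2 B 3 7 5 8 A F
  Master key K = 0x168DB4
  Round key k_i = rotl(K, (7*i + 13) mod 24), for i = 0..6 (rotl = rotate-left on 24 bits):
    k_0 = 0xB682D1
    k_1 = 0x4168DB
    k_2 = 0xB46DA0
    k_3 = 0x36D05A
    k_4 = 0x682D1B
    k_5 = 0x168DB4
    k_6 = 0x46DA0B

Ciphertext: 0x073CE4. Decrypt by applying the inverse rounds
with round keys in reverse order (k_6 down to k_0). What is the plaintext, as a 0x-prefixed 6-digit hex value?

0x5F94E9

s_0 = ciphertext = 0x073CE4
s_1 = InvRound(s_0, k_6) = 0xFA6073
s_2 = InvRound(s_1, k_5) = 0xDBEFA6
s_3 = InvRound(s_2, k_4) = 0x19FDBE
s_4 = InvRound(s_3, k_3) = 0x1E719F
s_5 = InvRound(s_4, k_2) = 0x49B1E7
s_6 = InvRound(s_5, k_1) = 0x4E949B
s_7 = InvRound(s_6, k_0) = 0x5F94E9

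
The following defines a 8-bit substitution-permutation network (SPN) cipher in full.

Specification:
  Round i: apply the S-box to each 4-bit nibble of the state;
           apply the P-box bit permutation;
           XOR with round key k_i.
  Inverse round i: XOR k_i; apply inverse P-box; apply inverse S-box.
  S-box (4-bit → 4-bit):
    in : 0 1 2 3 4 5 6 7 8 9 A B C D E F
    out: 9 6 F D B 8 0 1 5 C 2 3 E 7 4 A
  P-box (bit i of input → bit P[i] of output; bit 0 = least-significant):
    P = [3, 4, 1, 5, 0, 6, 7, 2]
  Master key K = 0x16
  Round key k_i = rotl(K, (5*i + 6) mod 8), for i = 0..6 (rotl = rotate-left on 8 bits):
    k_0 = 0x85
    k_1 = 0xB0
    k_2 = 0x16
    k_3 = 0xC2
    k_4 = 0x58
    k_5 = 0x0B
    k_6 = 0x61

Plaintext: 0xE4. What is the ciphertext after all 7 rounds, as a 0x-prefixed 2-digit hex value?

0xC4

s_0 = plaintext = 0xE4
s_1 = Round(s_0, k_0) = 0x3D
s_2 = Round(s_1, k_1) = 0x2F
s_3 = Round(s_2, k_2) = 0xE3
s_4 = Round(s_3, k_3) = 0x68
s_5 = Round(s_4, k_4) = 0x52
s_6 = Round(s_5, k_5) = 0x35
s_7 = Round(s_6, k_6) = 0xC4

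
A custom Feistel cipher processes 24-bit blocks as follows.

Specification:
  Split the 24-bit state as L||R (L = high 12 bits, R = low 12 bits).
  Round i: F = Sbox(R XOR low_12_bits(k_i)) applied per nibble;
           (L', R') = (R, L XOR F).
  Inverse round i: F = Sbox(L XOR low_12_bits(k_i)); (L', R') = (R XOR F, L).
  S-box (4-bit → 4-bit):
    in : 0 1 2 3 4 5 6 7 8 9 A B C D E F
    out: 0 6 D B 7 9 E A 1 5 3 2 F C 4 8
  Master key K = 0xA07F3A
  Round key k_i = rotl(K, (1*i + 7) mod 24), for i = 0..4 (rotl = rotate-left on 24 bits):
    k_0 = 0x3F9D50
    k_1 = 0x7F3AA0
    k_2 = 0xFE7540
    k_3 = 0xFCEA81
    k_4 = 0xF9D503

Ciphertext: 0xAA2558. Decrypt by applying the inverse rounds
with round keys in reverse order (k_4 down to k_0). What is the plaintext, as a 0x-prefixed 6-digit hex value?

s_0 = ciphertext = 0xAA2558
s_1 = InvRound(s_0, k_4) = 0xD6EAA2
s_2 = InvRound(s_1, k_3) = 0x0EAD6E
s_3 = InvRound(s_2, k_2) = 0x45D0EA
s_4 = InvRound(s_3, k_1) = 0x46645D
s_5 = InvRound(s_4, k_0) = 0x1E3466

0x1E3466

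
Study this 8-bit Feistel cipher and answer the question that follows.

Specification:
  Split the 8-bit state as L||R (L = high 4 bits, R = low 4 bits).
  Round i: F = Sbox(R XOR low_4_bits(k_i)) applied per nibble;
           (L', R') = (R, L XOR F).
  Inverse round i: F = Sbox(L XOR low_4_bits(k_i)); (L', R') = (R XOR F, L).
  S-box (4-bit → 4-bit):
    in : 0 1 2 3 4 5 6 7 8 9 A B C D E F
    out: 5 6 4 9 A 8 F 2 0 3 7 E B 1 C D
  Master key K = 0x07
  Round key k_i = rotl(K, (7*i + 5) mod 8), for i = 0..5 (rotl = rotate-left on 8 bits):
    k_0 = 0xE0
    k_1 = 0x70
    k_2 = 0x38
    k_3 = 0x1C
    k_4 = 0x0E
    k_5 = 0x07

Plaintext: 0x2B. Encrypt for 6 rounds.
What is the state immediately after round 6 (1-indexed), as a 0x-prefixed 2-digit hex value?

0x2D

s_0 = plaintext = 0x2B
s_1 = Round(s_0, k_0) = 0xBC
s_2 = Round(s_1, k_1) = 0xC0
s_3 = Round(s_2, k_2) = 0x0C
s_4 = Round(s_3, k_3) = 0xC5
s_5 = Round(s_4, k_4) = 0x52
s_6 = Round(s_5, k_5) = 0x2D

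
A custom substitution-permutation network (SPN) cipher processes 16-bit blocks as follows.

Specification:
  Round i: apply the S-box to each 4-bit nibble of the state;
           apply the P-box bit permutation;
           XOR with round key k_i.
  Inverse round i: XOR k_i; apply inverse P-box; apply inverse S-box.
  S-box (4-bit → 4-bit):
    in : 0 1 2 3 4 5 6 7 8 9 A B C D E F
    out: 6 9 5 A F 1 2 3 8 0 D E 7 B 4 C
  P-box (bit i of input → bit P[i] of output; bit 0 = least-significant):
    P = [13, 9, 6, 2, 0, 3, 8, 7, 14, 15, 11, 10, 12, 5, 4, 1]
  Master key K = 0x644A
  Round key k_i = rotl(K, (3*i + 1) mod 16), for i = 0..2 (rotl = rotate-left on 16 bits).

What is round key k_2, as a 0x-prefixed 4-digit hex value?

K = 0x644A
k_0 = rotl(K, (3*0+1) mod 16) = rotl(K, 1) = 0xC894
k_1 = rotl(K, (3*1+1) mod 16) = rotl(K, 4) = 0x44A6
k_2 = rotl(K, (3*2+1) mod 16) = rotl(K, 7) = 0x2532

0x2532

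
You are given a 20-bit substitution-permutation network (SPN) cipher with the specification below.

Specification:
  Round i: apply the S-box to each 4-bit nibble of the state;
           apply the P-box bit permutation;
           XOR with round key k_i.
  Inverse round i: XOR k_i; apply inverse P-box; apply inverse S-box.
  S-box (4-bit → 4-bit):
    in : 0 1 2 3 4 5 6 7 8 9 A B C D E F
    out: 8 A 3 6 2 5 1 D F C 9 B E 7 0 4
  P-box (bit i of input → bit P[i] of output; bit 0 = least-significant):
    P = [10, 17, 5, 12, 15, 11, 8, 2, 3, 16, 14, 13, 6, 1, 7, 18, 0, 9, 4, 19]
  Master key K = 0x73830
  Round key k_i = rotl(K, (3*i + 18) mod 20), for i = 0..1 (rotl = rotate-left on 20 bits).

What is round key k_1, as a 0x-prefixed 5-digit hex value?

0xE7060

K = 0x73830
k_0 = rotl(K, (3*0+18) mod 20) = rotl(K, 18) = 0x1CE0C
k_1 = rotl(K, (3*1+18) mod 20) = rotl(K, 1) = 0xE7060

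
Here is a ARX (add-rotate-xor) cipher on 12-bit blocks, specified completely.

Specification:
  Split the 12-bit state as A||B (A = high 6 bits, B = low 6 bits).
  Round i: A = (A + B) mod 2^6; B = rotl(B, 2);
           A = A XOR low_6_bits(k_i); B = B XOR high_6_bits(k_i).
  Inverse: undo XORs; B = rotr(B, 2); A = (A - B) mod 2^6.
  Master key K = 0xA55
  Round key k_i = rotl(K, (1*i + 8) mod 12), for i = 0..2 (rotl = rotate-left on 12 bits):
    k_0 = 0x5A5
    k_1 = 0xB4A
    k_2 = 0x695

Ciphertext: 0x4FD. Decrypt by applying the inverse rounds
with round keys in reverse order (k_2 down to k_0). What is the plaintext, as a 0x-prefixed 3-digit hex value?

0xCF4

s_0 = ciphertext = 0x4FD
s_1 = InvRound(s_0, k_2) = 0x379
s_2 = InvRound(s_1, k_1) = 0x085
s_3 = InvRound(s_2, k_0) = 0xCF4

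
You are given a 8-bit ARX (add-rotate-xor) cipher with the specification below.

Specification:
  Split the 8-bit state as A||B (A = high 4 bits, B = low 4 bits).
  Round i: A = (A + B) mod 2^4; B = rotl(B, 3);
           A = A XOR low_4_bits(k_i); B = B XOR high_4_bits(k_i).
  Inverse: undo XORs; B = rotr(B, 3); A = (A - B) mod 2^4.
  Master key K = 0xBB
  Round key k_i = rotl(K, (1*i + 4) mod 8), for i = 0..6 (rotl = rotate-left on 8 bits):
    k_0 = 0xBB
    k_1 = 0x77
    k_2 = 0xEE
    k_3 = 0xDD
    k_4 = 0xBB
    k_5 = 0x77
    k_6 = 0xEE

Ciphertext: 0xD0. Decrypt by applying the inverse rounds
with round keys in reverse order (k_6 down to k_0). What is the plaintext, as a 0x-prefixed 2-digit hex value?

0x0D

s_0 = ciphertext = 0xD0
s_1 = InvRound(s_0, k_6) = 0x6D
s_2 = InvRound(s_1, k_5) = 0xC5
s_3 = InvRound(s_2, k_4) = 0xAD
s_4 = InvRound(s_3, k_3) = 0x70
s_5 = InvRound(s_4, k_2) = 0xCD
s_6 = InvRound(s_5, k_1) = 0x65
s_7 = InvRound(s_6, k_0) = 0x0D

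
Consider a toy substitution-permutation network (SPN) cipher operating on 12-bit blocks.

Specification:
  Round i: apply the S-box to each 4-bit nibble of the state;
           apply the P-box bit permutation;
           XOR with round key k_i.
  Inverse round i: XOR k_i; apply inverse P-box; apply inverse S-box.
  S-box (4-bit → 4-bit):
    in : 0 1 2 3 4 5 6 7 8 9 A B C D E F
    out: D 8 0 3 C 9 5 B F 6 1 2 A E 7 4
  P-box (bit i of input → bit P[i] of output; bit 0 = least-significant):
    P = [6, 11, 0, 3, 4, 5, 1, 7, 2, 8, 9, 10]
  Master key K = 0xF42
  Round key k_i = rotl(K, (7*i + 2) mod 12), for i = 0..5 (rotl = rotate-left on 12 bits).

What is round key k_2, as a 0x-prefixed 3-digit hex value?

0x42F

K = 0xF42
k_0 = rotl(K, (7*0+2) mod 12) = rotl(K, 2) = 0xD0B
k_1 = rotl(K, (7*1+2) mod 12) = rotl(K, 9) = 0x5E8
k_2 = rotl(K, (7*2+2) mod 12) = rotl(K, 4) = 0x42F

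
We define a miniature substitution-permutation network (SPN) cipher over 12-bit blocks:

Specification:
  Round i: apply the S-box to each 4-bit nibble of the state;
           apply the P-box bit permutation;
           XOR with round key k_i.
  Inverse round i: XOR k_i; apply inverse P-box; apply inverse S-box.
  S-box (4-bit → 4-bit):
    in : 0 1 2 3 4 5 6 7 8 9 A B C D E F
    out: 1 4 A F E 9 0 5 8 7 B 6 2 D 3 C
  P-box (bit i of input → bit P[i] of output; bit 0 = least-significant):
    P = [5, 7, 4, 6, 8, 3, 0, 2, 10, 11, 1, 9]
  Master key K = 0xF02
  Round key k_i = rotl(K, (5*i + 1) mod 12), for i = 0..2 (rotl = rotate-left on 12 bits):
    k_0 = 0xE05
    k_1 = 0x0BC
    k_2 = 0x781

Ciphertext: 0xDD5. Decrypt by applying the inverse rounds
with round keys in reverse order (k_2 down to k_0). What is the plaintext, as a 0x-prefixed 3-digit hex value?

0x101

s_0 = ciphertext = 0xDD5
s_1 = InvRound(s_0, k_2) = 0x28F
s_2 = InvRound(s_1, k_1) = 0xF17
s_3 = InvRound(s_2, k_0) = 0x101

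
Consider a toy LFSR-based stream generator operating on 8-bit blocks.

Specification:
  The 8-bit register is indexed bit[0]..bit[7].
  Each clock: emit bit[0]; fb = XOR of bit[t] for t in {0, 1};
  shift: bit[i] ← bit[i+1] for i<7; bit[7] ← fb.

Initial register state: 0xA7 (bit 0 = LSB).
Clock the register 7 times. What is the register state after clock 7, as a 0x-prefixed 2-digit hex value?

0xE9

reg_0 = 0xA7
clock 1: out=1, reg = 0x53
clock 2: out=1, reg = 0x29
clock 3: out=1, reg = 0x94
clock 4: out=0, reg = 0x4A
clock 5: out=0, reg = 0xA5
clock 6: out=1, reg = 0xD2
clock 7: out=0, reg = 0xE9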